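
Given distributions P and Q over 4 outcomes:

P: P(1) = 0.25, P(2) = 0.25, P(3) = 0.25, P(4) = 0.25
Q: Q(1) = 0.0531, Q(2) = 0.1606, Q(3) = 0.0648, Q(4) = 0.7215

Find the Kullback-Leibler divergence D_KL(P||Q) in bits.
0.8231 bits

D_KL(P||Q) = Σ P(x) log₂(P(x)/Q(x))

Computing term by term:
  P(1)·log₂(P(1)/Q(1)) = 0.25·log₂(0.25/0.0531) = 0.55879
  P(2)·log₂(P(2)/Q(2)) = 0.25·log₂(0.25/0.1606) = 0.15961
  P(3)·log₂(P(3)/Q(3)) = 0.25·log₂(0.25/0.0648) = 0.48697
  P(4)·log₂(P(4)/Q(4)) = 0.25·log₂(0.25/0.7215) = -0.38227

D_KL(P||Q) = 0.55879 + 0.15961 + 0.48697 - 0.38227 = 0.82310 ≈ 0.8231 bits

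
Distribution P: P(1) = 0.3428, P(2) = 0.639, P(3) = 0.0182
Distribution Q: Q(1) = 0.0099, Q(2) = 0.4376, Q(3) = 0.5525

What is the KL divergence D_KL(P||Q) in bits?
2.0124 bits

D_KL(P||Q) = Σ P(x) log₂(P(x)/Q(x))

Computing term by term:
  P(1)·log₂(P(1)/Q(1)) = 0.3428·log₂(0.3428/0.0099) = 1.75301
  P(2)·log₂(P(2)/Q(2)) = 0.639·log₂(0.639/0.4376) = 0.34902
  P(3)·log₂(P(3)/Q(3)) = 0.0182·log₂(0.0182/0.5525) = -0.08962

D_KL(P||Q) = 1.75301 + 0.34902 - 0.08962 = 2.01241 ≈ 2.0124 bits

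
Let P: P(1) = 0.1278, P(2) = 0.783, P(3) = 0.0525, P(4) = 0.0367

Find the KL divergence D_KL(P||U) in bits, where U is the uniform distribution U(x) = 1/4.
0.9462 bits

U(i) = 1/4 for all i

D_KL(P||U) = Σ P(x) log₂(P(x) / (1/4))
           = Σ P(x) log₂(P(x)) + log₂(4)
           = log₂(4) - H(P)

H(P) = -Σ P(x) log₂(P(x)):
  -P(1)·log₂(P(1)) = -(0.1278)·log₂(0.1278) = 0.37932
  -P(2)·log₂(P(2)) = -(0.783)·log₂(0.783) = 0.27633
  -P(3)·log₂(P(3)) = -(0.0525)·log₂(0.0525) = 0.22321
  -P(4)·log₂(P(4)) = -(0.0367)·log₂(0.0367) = 0.17499
H(P) = 0.37932 + 0.27633 + 0.22321 + 0.17499 = 1.05385 bits

log₂(4) = 2.00000 bits

D_KL(P||U) = 2.00000 - 1.05385 = 0.94615 ≈ 0.9462 bits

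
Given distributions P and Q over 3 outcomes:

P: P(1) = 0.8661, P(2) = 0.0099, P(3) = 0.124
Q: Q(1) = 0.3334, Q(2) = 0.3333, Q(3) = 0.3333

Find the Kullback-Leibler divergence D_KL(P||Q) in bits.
0.9658 bits

D_KL(P||Q) = Σ P(x) log₂(P(x)/Q(x))

Computing term by term:
  P(1)·log₂(P(1)/Q(1)) = 0.8661·log₂(0.8661/0.3334) = 1.19286
  P(2)·log₂(P(2)/Q(2)) = 0.0099·log₂(0.0099/0.3333) = -0.05023
  P(3)·log₂(P(3)/Q(3)) = 0.124·log₂(0.124/0.3333) = -0.17688

D_KL(P||Q) = 1.19286 - 0.05023 - 0.17688 = 0.96575 ≈ 0.9658 bits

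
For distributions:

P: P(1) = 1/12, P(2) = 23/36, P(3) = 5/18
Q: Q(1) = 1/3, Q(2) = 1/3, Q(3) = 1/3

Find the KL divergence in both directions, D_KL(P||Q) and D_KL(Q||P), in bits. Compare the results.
D_KL(P||Q) = 0.3599 bits, D_KL(Q||P) = 0.4415 bits. D_KL(Q||P) is larger than D_KL(P||Q) by 0.0816 bits; the two directions differ.

D_KL(P||Q) = Σ P(x) log₂(P(x)/Q(x))

Computing term by term:
  P(1)·log₂(P(1)/Q(1)) = (1/12)·log₂((1/12)/(1/3)) = -0.16667
  P(2)·log₂(P(2)/Q(2)) = (23/36)·log₂((23/36)/(1/3)) = 0.59966
  P(3)·log₂(P(3)/Q(3)) = (5/18)·log₂((5/18)/(1/3)) = -0.07307

D_KL(P||Q) = -0.16667 + 0.59966 - 0.07307 = 0.35992 ≈ 0.3599 bits

D_KL(Q||P) = Σ Q(x) log₂(Q(x)/P(x))

Computing term by term:
  Q(1)·log₂(Q(1)/P(1)) = (1/3)·log₂((1/3)/(1/12)) = 0.66667
  Q(2)·log₂(Q(2)/P(2)) = (1/3)·log₂((1/3)/(23/36)) = -0.31287
  Q(3)·log₂(Q(3)/P(3)) = (1/3)·log₂((1/3)/(5/18)) = 0.08768

D_KL(Q||P) = 0.66667 - 0.31287 + 0.08768 = 0.44148 ≈ 0.4415 bits

These are NOT equal (difference: 0.0816 bits). KL divergence is asymmetric: D_KL(P||Q) ≠ D_KL(Q||P) in general.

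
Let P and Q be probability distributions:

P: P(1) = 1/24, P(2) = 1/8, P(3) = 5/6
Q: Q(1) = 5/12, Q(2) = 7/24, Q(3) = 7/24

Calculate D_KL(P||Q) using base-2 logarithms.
0.9709 bits

D_KL(P||Q) = Σ P(x) log₂(P(x)/Q(x))

Computing term by term:
  P(1)·log₂(P(1)/Q(1)) = (1/24)·log₂((1/24)/(5/12)) = -0.13841
  P(2)·log₂(P(2)/Q(2)) = (1/8)·log₂((1/8)/(7/24)) = -0.15280
  P(3)·log₂(P(3)/Q(3)) = (5/6)·log₂((5/6)/(7/24)) = 1.26214

D_KL(P||Q) = -0.13841 - 0.15280 + 1.26214 = 0.97093 ≈ 0.9709 bits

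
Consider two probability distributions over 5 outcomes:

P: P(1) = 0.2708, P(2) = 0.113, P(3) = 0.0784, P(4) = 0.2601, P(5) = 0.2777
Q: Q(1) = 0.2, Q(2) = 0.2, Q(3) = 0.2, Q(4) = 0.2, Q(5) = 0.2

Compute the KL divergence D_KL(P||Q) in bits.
0.1495 bits

D_KL(P||Q) = Σ P(x) log₂(P(x)/Q(x))

Computing term by term:
  P(1)·log₂(P(1)/Q(1)) = 0.2708·log₂(0.2708/0.2) = 0.11840
  P(2)·log₂(P(2)/Q(2)) = 0.113·log₂(0.113/0.2) = -0.09308
  P(3)·log₂(P(3)/Q(3)) = 0.0784·log₂(0.0784/0.2) = -0.10592
  P(4)·log₂(P(4)/Q(4)) = 0.2601·log₂(0.2601/0.2) = 0.09860
  P(5)·log₂(P(5)/Q(5)) = 0.2777·log₂(0.2777/0.2) = 0.13150

D_KL(P||Q) = 0.11840 - 0.09308 - 0.10592 + 0.09860 + 0.13150 = 0.14950 ≈ 0.1495 bits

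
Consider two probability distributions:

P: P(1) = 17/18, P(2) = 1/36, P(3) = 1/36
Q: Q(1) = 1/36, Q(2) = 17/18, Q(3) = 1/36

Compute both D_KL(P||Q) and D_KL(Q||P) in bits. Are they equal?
D_KL(P||Q) = 4.6635 bits, D_KL(Q||P) = 4.6635 bits. Yes, in this case they are equal (although KL divergence is not symmetric in general).

D_KL(P||Q) = Σ P(x) log₂(P(x)/Q(x))

Computing term by term:
  P(1)·log₂(P(1)/Q(1)) = (17/18)·log₂((17/18)/(1/36)) = 4.80483
  P(2)·log₂(P(2)/Q(2)) = (1/36)·log₂((1/36)/(17/18)) = -0.14132
  P(3)·log₂(P(3)/Q(3)) = (1/36)·log₂((1/36)/(1/36)) = 0.00000

D_KL(P||Q) = 4.80483 - 0.14132 + 0.00000 = 4.66351 ≈ 4.6635 bits

D_KL(Q||P) = Σ Q(x) log₂(Q(x)/P(x))

Computing term by term:
  Q(1)·log₂(Q(1)/P(1)) = (1/36)·log₂((1/36)/(17/18)) = -0.14132
  Q(2)·log₂(Q(2)/P(2)) = (17/18)·log₂((17/18)/(1/36)) = 4.80483
  Q(3)·log₂(Q(3)/P(3)) = (1/36)·log₂((1/36)/(1/36)) = 0.00000

D_KL(Q||P) = -0.14132 + 4.80483 + 0.00000 = 4.66351 ≈ 4.6635 bits

These ARE equal here. Q is P with outcomes relabeled (Q(1) = P(2), Q(2) = P(1)) by a relabeling that is its own inverse, so the two sums contain exactly the same terms in a different order. This is a special case — KL divergence is not symmetric in general: D_KL(P||Q) ≠ D_KL(Q||P) for most P, Q.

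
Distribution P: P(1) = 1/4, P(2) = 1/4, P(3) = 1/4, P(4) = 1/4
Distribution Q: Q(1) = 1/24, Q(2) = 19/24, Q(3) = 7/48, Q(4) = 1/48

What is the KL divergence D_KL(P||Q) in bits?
1.3211 bits

D_KL(P||Q) = Σ P(x) log₂(P(x)/Q(x))

Computing term by term:
  P(1)·log₂(P(1)/Q(1)) = (1/4)·log₂((1/4)/(1/24)) = 0.64624
  P(2)·log₂(P(2)/Q(2)) = (1/4)·log₂((1/4)/(19/24)) = -0.41574
  P(3)·log₂(P(3)/Q(3)) = (1/4)·log₂((1/4)/(7/48)) = 0.19440
  P(4)·log₂(P(4)/Q(4)) = (1/4)·log₂((1/4)/(1/48)) = 0.89624

D_KL(P||Q) = 0.64624 - 0.41574 + 0.19440 + 0.89624 = 1.32114 ≈ 1.3211 bits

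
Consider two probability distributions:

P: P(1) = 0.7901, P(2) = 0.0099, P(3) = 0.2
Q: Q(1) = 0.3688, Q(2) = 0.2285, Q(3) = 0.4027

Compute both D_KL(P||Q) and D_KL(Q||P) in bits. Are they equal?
D_KL(P||Q) = 0.6217 bits, D_KL(Q||P) = 1.0360 bits. No, they are not equal.

D_KL(P||Q) = Σ P(x) log₂(P(x)/Q(x))

Computing term by term:
  P(1)·log₂(P(1)/Q(1)) = 0.7901·log₂(0.7901/0.3688) = 0.86848
  P(2)·log₂(P(2)/Q(2)) = 0.0099·log₂(0.0099/0.2285) = -0.04483
  P(3)·log₂(P(3)/Q(3)) = 0.2·log₂(0.2/0.4027) = -0.20194

D_KL(P||Q) = 0.86848 - 0.04483 - 0.20194 = 0.62171 ≈ 0.6217 bits

D_KL(Q||P) = Σ Q(x) log₂(Q(x)/P(x))

Computing term by term:
  Q(1)·log₂(Q(1)/P(1)) = 0.3688·log₂(0.3688/0.7901) = -0.40538
  Q(2)·log₂(Q(2)/P(2)) = 0.2285·log₂(0.2285/0.0099) = 1.03479
  Q(3)·log₂(Q(3)/P(3)) = 0.4027·log₂(0.4027/0.2) = 0.40661

D_KL(Q||P) = -0.40538 + 1.03479 + 0.40661 = 1.03602 ≈ 1.0360 bits

These are NOT equal (difference: 0.4143 bits). KL divergence is asymmetric: D_KL(P||Q) ≠ D_KL(Q||P) in general.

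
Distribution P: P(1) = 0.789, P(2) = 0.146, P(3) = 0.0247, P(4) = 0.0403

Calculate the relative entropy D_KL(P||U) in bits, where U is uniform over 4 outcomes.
1.0064 bits

U(i) = 1/4 for all i

D_KL(P||U) = Σ P(x) log₂(P(x) / (1/4))
           = Σ P(x) log₂(P(x)) + log₂(4)
           = log₂(4) - H(P)

H(P) = -Σ P(x) log₂(P(x)):
  -P(1)·log₂(P(1)) = -(0.789)·log₂(0.789) = 0.26976
  -P(2)·log₂(P(2)) = -(0.146)·log₂(0.146) = 0.40529
  -P(3)·log₂(P(3)) = -(0.0247)·log₂(0.0247) = 0.13188
  -P(4)·log₂(P(4)) = -(0.0403)·log₂(0.0403) = 0.18671
H(P) = 0.26976 + 0.40529 + 0.13188 + 0.18671 = 0.99364 bits

log₂(4) = 2.00000 bits

D_KL(P||U) = 2.00000 - 0.99364 = 1.00636 ≈ 1.0064 bits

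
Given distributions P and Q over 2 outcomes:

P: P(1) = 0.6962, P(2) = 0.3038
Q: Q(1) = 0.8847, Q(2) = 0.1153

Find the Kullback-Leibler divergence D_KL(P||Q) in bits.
0.1840 bits

D_KL(P||Q) = Σ P(x) log₂(P(x)/Q(x))

Computing term by term:
  P(1)·log₂(P(1)/Q(1)) = 0.6962·log₂(0.6962/0.8847) = -0.24067
  P(2)·log₂(P(2)/Q(2)) = 0.3038·log₂(0.3038/0.1153) = 0.42463

D_KL(P||Q) = -0.24067 + 0.42463 = 0.18396 ≈ 0.1840 bits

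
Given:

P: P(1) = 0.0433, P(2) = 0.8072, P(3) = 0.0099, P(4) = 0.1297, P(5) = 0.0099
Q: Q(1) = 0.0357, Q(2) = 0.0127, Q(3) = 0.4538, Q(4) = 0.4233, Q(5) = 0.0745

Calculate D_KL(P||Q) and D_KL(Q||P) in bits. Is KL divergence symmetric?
D_KL(P||Q) = 4.5424 bits, D_KL(Q||P) = 3.3576 bits. No, KL divergence is not symmetric.

D_KL(P||Q) = Σ P(x) log₂(P(x)/Q(x))

Computing term by term:
  P(1)·log₂(P(1)/Q(1)) = 0.0433·log₂(0.0433/0.0357) = 0.01206
  P(2)·log₂(P(2)/Q(2)) = 0.8072·log₂(0.8072/0.0127) = 4.83515
  P(3)·log₂(P(3)/Q(3)) = 0.0099·log₂(0.0099/0.4538) = -0.05463
  P(4)·log₂(P(4)/Q(4)) = 0.1297·log₂(0.1297/0.4233) = -0.22133
  P(5)·log₂(P(5)/Q(5)) = 0.0099·log₂(0.0099/0.0745) = -0.02883

D_KL(P||Q) = 0.01206 + 4.83515 - 0.05463 - 0.22133 - 0.02883 = 4.54242 ≈ 4.5424 bits

D_KL(Q||P) = Σ Q(x) log₂(Q(x)/P(x))

Computing term by term:
  Q(1)·log₂(Q(1)/P(1)) = 0.0357·log₂(0.0357/0.0433) = -0.00994
  Q(2)·log₂(Q(2)/P(2)) = 0.0127·log₂(0.0127/0.8072) = -0.07607
  Q(3)·log₂(Q(3)/P(3)) = 0.4538·log₂(0.4538/0.0099) = 2.50429
  Q(4)·log₂(Q(4)/P(4)) = 0.4233·log₂(0.4233/0.1297) = 0.72236
  Q(5)·log₂(Q(5)/P(5)) = 0.0745·log₂(0.0745/0.0099) = 0.21692

D_KL(Q||P) = -0.00994 - 0.07607 + 2.50429 + 0.72236 + 0.21692 = 3.35756 ≈ 3.3576 bits

These are NOT equal (difference: 1.1848 bits). KL divergence is asymmetric: D_KL(P||Q) ≠ D_KL(Q||P) in general.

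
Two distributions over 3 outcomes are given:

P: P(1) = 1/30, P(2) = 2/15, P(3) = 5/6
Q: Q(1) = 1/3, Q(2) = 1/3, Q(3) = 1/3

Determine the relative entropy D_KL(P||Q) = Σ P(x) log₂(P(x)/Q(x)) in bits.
0.8146 bits

D_KL(P||Q) = Σ P(x) log₂(P(x)/Q(x))

Computing term by term:
  P(1)·log₂(P(1)/Q(1)) = (1/30)·log₂((1/30)/(1/3)) = -0.11073
  P(2)·log₂(P(2)/Q(2)) = (2/15)·log₂((2/15)/(1/3)) = -0.17626
  P(3)·log₂(P(3)/Q(3)) = (5/6)·log₂((5/6)/(1/3)) = 1.10161

D_KL(P||Q) = -0.11073 - 0.17626 + 1.10161 = 0.81462 ≈ 0.8146 bits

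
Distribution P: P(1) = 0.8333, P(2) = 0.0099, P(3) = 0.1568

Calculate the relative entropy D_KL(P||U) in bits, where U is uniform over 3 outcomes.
0.8807 bits

U(i) = 1/3 for all i

D_KL(P||U) = Σ P(x) log₂(P(x) / (1/3))
           = Σ P(x) log₂(P(x)) + log₂(3)
           = log₂(3) - H(P)

H(P) = -Σ P(x) log₂(P(x)):
  -P(1)·log₂(P(1)) = -(0.8333)·log₂(0.8333) = 0.21923
  -P(2)·log₂(P(2)) = -(0.0099)·log₂(0.0099) = 0.06592
  -P(3)·log₂(P(3)) = -(0.1568)·log₂(0.1568) = 0.41913
H(P) = 0.21923 + 0.06592 + 0.41913 = 0.70428 bits

log₂(3) = 1.58496 bits

D_KL(P||U) = 1.58496 - 0.70428 = 0.88068 ≈ 0.8807 bits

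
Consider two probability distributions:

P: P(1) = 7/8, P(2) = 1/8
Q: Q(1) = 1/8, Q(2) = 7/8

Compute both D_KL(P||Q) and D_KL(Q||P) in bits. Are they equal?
D_KL(P||Q) = 2.1055 bits, D_KL(Q||P) = 2.1055 bits. Yes, in this case they are equal (although KL divergence is not symmetric in general).

D_KL(P||Q) = Σ P(x) log₂(P(x)/Q(x))

Computing term by term:
  P(1)·log₂(P(1)/Q(1)) = (7/8)·log₂((7/8)/(1/8)) = 2.45644
  P(2)·log₂(P(2)/Q(2)) = (1/8)·log₂((1/8)/(7/8)) = -0.35092

D_KL(P||Q) = 2.45644 - 0.35092 = 2.10552 ≈ 2.1055 bits

D_KL(Q||P) = Σ Q(x) log₂(Q(x)/P(x))

Computing term by term:
  Q(1)·log₂(Q(1)/P(1)) = (1/8)·log₂((1/8)/(7/8)) = -0.35092
  Q(2)·log₂(Q(2)/P(2)) = (7/8)·log₂((7/8)/(1/8)) = 2.45644

D_KL(Q||P) = -0.35092 + 2.45644 = 2.10552 ≈ 2.1055 bits

These ARE equal here. Q is P with outcomes relabeled (Q(1) = P(2), Q(2) = P(1)) by a relabeling that is its own inverse, so the two sums contain exactly the same terms in a different order. This is a special case — KL divergence is not symmetric in general: D_KL(P||Q) ≠ D_KL(Q||P) for most P, Q.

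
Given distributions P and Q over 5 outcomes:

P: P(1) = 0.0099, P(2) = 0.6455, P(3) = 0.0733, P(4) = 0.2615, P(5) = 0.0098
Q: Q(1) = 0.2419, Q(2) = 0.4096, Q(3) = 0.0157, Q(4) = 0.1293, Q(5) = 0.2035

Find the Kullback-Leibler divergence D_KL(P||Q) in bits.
0.7637 bits

D_KL(P||Q) = Σ P(x) log₂(P(x)/Q(x))

Computing term by term:
  P(1)·log₂(P(1)/Q(1)) = 0.0099·log₂(0.0099/0.2419) = -0.04565
  P(2)·log₂(P(2)/Q(2)) = 0.6455·log₂(0.6455/0.4096) = 0.42358
  P(3)·log₂(P(3)/Q(3)) = 0.0733·log₂(0.0733/0.0157) = 0.16295
  P(4)·log₂(P(4)/Q(4)) = 0.2615·log₂(0.2615/0.1293) = 0.26571
  P(5)·log₂(P(5)/Q(5)) = 0.0098·log₂(0.0098/0.2035) = -0.04289

D_KL(P||Q) = -0.04565 + 0.42358 + 0.16295 + 0.26571 - 0.04289 = 0.76370 ≈ 0.7637 bits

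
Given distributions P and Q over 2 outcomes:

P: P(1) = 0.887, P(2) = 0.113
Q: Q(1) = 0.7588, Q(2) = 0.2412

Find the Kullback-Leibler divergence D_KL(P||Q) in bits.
0.0762 bits

D_KL(P||Q) = Σ P(x) log₂(P(x)/Q(x))

Computing term by term:
  P(1)·log₂(P(1)/Q(1)) = 0.887·log₂(0.887/0.7588) = 0.19977
  P(2)·log₂(P(2)/Q(2)) = 0.113·log₂(0.113/0.2412) = -0.12361

D_KL(P||Q) = 0.19977 - 0.12361 = 0.07616 ≈ 0.0762 bits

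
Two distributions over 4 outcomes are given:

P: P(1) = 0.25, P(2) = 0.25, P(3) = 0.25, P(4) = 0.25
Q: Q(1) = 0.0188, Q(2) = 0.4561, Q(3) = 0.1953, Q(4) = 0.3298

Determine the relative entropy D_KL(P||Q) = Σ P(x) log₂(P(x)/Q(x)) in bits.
0.7056 bits

D_KL(P||Q) = Σ P(x) log₂(P(x)/Q(x))

Computing term by term:
  P(1)·log₂(P(1)/Q(1)) = 0.25·log₂(0.25/0.0188) = 0.93328
  P(2)·log₂(P(2)/Q(2)) = 0.25·log₂(0.25/0.4561) = -0.21686
  P(3)·log₂(P(3)/Q(3)) = 0.25·log₂(0.25/0.1953) = 0.08906
  P(4)·log₂(P(4)/Q(4)) = 0.25·log₂(0.25/0.3298) = -0.09992

D_KL(P||Q) = 0.93328 - 0.21686 + 0.08906 - 0.09992 = 0.70556 ≈ 0.7056 bits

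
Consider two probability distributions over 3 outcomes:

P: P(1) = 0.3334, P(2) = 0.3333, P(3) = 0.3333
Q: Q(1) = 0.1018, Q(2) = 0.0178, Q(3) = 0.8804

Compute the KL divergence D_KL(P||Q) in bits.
1.5124 bits

D_KL(P||Q) = Σ P(x) log₂(P(x)/Q(x))

Computing term by term:
  P(1)·log₂(P(1)/Q(1)) = 0.3334·log₂(0.3334/0.1018) = 0.57062
  P(2)·log₂(P(2)/Q(2)) = 0.3333·log₂(0.3333/0.0178) = 1.40882
  P(3)·log₂(P(3)/Q(3)) = 0.3333·log₂(0.3333/0.8804) = -0.46707

D_KL(P||Q) = 0.57062 + 1.40882 - 0.46707 = 1.51237 ≈ 1.5124 bits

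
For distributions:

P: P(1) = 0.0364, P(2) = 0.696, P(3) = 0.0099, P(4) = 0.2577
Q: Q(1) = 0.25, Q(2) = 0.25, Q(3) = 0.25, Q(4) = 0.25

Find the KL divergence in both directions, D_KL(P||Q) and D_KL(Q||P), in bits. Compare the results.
D_KL(P||Q) = 0.8921 bits, D_KL(Q||P) = 1.4793 bits. D_KL(Q||P) is larger than D_KL(P||Q) by 0.5872 bits; the two directions differ.

D_KL(P||Q) = Σ P(x) log₂(P(x)/Q(x))

Computing term by term:
  P(1)·log₂(P(1)/Q(1)) = 0.0364·log₂(0.0364/0.25) = -0.10119
  P(2)·log₂(P(2)/Q(2)) = 0.696·log₂(0.696/0.25) = 1.02810
  P(3)·log₂(P(3)/Q(3)) = 0.0099·log₂(0.0099/0.25) = -0.04612
  P(4)·log₂(P(4)/Q(4)) = 0.2577·log₂(0.2577/0.25) = 0.01128

D_KL(P||Q) = -0.10119 + 1.02810 - 0.04612 + 0.01128 = 0.89207 ≈ 0.8921 bits

D_KL(Q||P) = Σ Q(x) log₂(Q(x)/P(x))

Computing term by term:
  Q(1)·log₂(Q(1)/P(1)) = 0.25·log₂(0.25/0.0364) = 0.69498
  Q(2)·log₂(Q(2)/P(2)) = 0.25·log₂(0.25/0.696) = -0.36929
  Q(3)·log₂(Q(3)/P(3)) = 0.25·log₂(0.25/0.0099) = 1.16459
  Q(4)·log₂(Q(4)/P(4)) = 0.25·log₂(0.25/0.2577) = -0.01094

D_KL(Q||P) = 0.69498 - 0.36929 + 1.16459 - 0.01094 = 1.47934 ≈ 1.4793 bits

These are NOT equal (difference: 0.5872 bits). KL divergence is asymmetric: D_KL(P||Q) ≠ D_KL(Q||P) in general.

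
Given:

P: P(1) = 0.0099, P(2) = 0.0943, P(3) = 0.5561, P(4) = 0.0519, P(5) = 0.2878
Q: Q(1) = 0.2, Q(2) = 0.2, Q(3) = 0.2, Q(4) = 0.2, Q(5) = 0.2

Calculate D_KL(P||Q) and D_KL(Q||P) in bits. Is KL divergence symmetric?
D_KL(P||Q) = 0.7253 bits, D_KL(Q||P) = 1.0734 bits. No, KL divergence is not symmetric.

D_KL(P||Q) = Σ P(x) log₂(P(x)/Q(x))

Computing term by term:
  P(1)·log₂(P(1)/Q(1)) = 0.0099·log₂(0.0099/0.2) = -0.04293
  P(2)·log₂(P(2)/Q(2)) = 0.0943·log₂(0.0943/0.2) = -0.10228
  P(3)·log₂(P(3)/Q(3)) = 0.5561·log₂(0.5561/0.2) = 0.82044
  P(4)·log₂(P(4)/Q(4)) = 0.0519·log₂(0.0519/0.2) = -0.10101
  P(5)·log₂(P(5)/Q(5)) = 0.2878·log₂(0.2878/0.2) = 0.15111

D_KL(P||Q) = -0.04293 - 0.10228 + 0.82044 - 0.10101 + 0.15111 = 0.72533 ≈ 0.7253 bits

D_KL(Q||P) = Σ Q(x) log₂(Q(x)/P(x))

Computing term by term:
  Q(1)·log₂(Q(1)/P(1)) = 0.2·log₂(0.2/0.0099) = 0.86729
  Q(2)·log₂(Q(2)/P(2)) = 0.2·log₂(0.2/0.0943) = 0.21693
  Q(3)·log₂(Q(3)/P(3)) = 0.2·log₂(0.2/0.5561) = -0.29507
  Q(4)·log₂(Q(4)/P(4)) = 0.2·log₂(0.2/0.0519) = 0.38924
  Q(5)·log₂(Q(5)/P(5)) = 0.2·log₂(0.2/0.2878) = -0.10501

D_KL(Q||P) = 0.86729 + 0.21693 - 0.29507 + 0.38924 - 0.10501 = 1.07338 ≈ 1.0734 bits

These are NOT equal (difference: 0.3481 bits). KL divergence is asymmetric: D_KL(P||Q) ≠ D_KL(Q||P) in general.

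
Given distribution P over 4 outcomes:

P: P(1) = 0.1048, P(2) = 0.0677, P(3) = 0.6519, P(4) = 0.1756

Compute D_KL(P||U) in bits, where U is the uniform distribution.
0.5529 bits

U(i) = 1/4 for all i

D_KL(P||U) = Σ P(x) log₂(P(x) / (1/4))
           = Σ P(x) log₂(P(x)) + log₂(4)
           = log₂(4) - H(P)

H(P) = -Σ P(x) log₂(P(x)):
  -P(1)·log₂(P(1)) = -(0.1048)·log₂(0.1048) = 0.34105
  -P(2)·log₂(P(2)) = -(0.0677)·log₂(0.0677) = 0.26299
  -P(3)·log₂(P(3)) = -(0.6519)·log₂(0.6519) = 0.40240
  -P(4)·log₂(P(4)) = -(0.1756)·log₂(0.1756) = 0.44069
H(P) = 0.34105 + 0.26299 + 0.40240 + 0.44069 = 1.44713 bits

log₂(4) = 2.00000 bits

D_KL(P||U) = 2.00000 - 1.44713 = 0.55287 ≈ 0.5529 bits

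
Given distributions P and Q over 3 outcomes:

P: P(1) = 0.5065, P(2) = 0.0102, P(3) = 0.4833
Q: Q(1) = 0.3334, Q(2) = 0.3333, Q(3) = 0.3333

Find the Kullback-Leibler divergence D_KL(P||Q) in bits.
0.5134 bits

D_KL(P||Q) = Σ P(x) log₂(P(x)/Q(x))

Computing term by term:
  P(1)·log₂(P(1)/Q(1)) = 0.5065·log₂(0.5065/0.3334) = 0.30558
  P(2)·log₂(P(2)/Q(2)) = 0.0102·log₂(0.0102/0.3333) = -0.05131
  P(3)·log₂(P(3)/Q(3)) = 0.4833·log₂(0.4833/0.3333) = 0.25910

D_KL(P||Q) = 0.30558 - 0.05131 + 0.25910 = 0.51337 ≈ 0.5134 bits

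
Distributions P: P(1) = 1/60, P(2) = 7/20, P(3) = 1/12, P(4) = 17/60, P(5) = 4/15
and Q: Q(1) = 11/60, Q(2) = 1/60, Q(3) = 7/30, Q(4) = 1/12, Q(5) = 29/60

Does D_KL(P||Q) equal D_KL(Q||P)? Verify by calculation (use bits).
D_KL(P||Q) = 1.6273 bits, D_KL(Q||P) = 1.1752 bits. No — D_KL(P||Q) ≠ D_KL(Q||P) for this pair.

D_KL(P||Q) = Σ P(x) log₂(P(x)/Q(x))

Computing term by term:
  P(1)·log₂(P(1)/Q(1)) = (1/60)·log₂((1/60)/(11/60)) = -0.05766
  P(2)·log₂(P(2)/Q(2)) = (7/20)·log₂((7/20)/(1/60)) = 1.53731
  P(3)·log₂(P(3)/Q(3)) = (1/12)·log₂((1/12)/(7/30)) = -0.12379
  P(4)·log₂(P(4)/Q(4)) = (17/60)·log₂((17/60)/(1/12)) = 0.50023
  P(5)·log₂(P(5)/Q(5)) = (4/15)·log₂((4/15)/(29/60)) = -0.22879

D_KL(P||Q) = -0.05766 + 1.53731 - 0.12379 + 0.50023 - 0.22879 = 1.62730 ≈ 1.6273 bits

D_KL(Q||P) = Σ Q(x) log₂(Q(x)/P(x))

Computing term by term:
  Q(1)·log₂(Q(1)/P(1)) = (11/60)·log₂((11/60)/(1/60)) = 0.63423
  Q(2)·log₂(Q(2)/P(2)) = (1/60)·log₂((1/60)/(7/20)) = -0.07321
  Q(3)·log₂(Q(3)/P(3)) = (7/30)·log₂((7/30)/(1/12)) = 0.34660
  Q(4)·log₂(Q(4)/P(4)) = (1/12)·log₂((1/12)/(17/60)) = -0.14713
  Q(5)·log₂(Q(5)/P(5)) = (29/60)·log₂((29/60)/(4/15)) = 0.41469

D_KL(Q||P) = 0.63423 - 0.07321 + 0.34660 - 0.14713 + 0.41469 = 1.17518 ≈ 1.1752 bits

These are NOT equal (difference: 0.4521 bits). KL divergence is asymmetric: D_KL(P||Q) ≠ D_KL(Q||P) in general.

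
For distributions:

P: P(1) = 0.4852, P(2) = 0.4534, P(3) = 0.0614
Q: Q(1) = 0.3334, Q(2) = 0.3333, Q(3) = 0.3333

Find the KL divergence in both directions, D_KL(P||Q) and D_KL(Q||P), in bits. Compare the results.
D_KL(P||Q) = 0.3141 bits, D_KL(Q||P) = 0.4850 bits. D_KL(Q||P) is larger than D_KL(P||Q) by 0.1709 bits; the two directions differ.

D_KL(P||Q) = Σ P(x) log₂(P(x)/Q(x))

Computing term by term:
  P(1)·log₂(P(1)/Q(1)) = 0.4852·log₂(0.4852/0.3334) = 0.26265
  P(2)·log₂(P(2)/Q(2)) = 0.4534·log₂(0.4534/0.3333) = 0.20129
  P(3)·log₂(P(3)/Q(3)) = 0.0614·log₂(0.0614/0.3333) = -0.14985

D_KL(P||Q) = 0.26265 + 0.20129 - 0.14985 = 0.31409 ≈ 0.3141 bits

D_KL(Q||P) = Σ Q(x) log₂(Q(x)/P(x))

Computing term by term:
  Q(1)·log₂(Q(1)/P(1)) = 0.3334·log₂(0.3334/0.4852) = -0.18048
  Q(2)·log₂(Q(2)/P(2)) = 0.3333·log₂(0.3333/0.4534) = -0.14797
  Q(3)·log₂(Q(3)/P(3)) = 0.3333·log₂(0.3333/0.0614) = 0.81342

D_KL(Q||P) = -0.18048 - 0.14797 + 0.81342 = 0.48497 ≈ 0.4850 bits

These are NOT equal (difference: 0.1709 bits). KL divergence is asymmetric: D_KL(P||Q) ≠ D_KL(Q||P) in general.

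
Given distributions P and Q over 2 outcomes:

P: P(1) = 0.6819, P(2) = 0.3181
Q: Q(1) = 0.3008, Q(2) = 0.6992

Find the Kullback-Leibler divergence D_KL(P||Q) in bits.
0.4437 bits

D_KL(P||Q) = Σ P(x) log₂(P(x)/Q(x))

Computing term by term:
  P(1)·log₂(P(1)/Q(1)) = 0.6819·log₂(0.6819/0.3008) = 0.80516
  P(2)·log₂(P(2)/Q(2)) = 0.3181·log₂(0.3181/0.6992) = -0.36143

D_KL(P||Q) = 0.80516 - 0.36143 = 0.44373 ≈ 0.4437 bits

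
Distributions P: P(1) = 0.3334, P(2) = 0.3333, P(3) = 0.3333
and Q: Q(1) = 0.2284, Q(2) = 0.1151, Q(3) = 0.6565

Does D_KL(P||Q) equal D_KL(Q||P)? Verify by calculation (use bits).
D_KL(P||Q) = 0.3672 bits, D_KL(Q||P) = 0.3408 bits. No — D_KL(P||Q) ≠ D_KL(Q||P) for this pair.

D_KL(P||Q) = Σ P(x) log₂(P(x)/Q(x))

Computing term by term:
  P(1)·log₂(P(1)/Q(1)) = 0.3334·log₂(0.3334/0.2284) = 0.18193
  P(2)·log₂(P(2)/Q(2)) = 0.3333·log₂(0.3333/0.1151) = 0.51126
  P(3)·log₂(P(3)/Q(3)) = 0.3333·log₂(0.3333/0.6565) = -0.32596

D_KL(P||Q) = 0.18193 + 0.51126 - 0.32596 = 0.36723 ≈ 0.3672 bits

D_KL(Q||P) = Σ Q(x) log₂(Q(x)/P(x))

Computing term by term:
  Q(1)·log₂(Q(1)/P(1)) = 0.2284·log₂(0.2284/0.3334) = -0.12464
  Q(2)·log₂(Q(2)/P(2)) = 0.1151·log₂(0.1151/0.3333) = -0.17656
  Q(3)·log₂(Q(3)/P(3)) = 0.6565·log₂(0.6565/0.3333) = 0.64204

D_KL(Q||P) = -0.12464 - 0.17656 + 0.64204 = 0.34084 ≈ 0.3408 bits

These are NOT equal (difference: 0.0264 bits). KL divergence is asymmetric: D_KL(P||Q) ≠ D_KL(Q||P) in general.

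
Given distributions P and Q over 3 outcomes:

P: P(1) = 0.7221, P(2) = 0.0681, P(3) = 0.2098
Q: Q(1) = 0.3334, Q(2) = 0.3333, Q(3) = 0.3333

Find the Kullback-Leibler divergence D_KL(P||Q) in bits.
0.5090 bits

D_KL(P||Q) = Σ P(x) log₂(P(x)/Q(x))

Computing term by term:
  P(1)·log₂(P(1)/Q(1)) = 0.7221·log₂(0.7221/0.3334) = 0.80510
  P(2)·log₂(P(2)/Q(2)) = 0.0681·log₂(0.0681/0.3333) = -0.15602
  P(3)·log₂(P(3)/Q(3)) = 0.2098·log₂(0.2098/0.3333) = -0.14011

D_KL(P||Q) = 0.80510 - 0.15602 - 0.14011 = 0.50897 ≈ 0.5090 bits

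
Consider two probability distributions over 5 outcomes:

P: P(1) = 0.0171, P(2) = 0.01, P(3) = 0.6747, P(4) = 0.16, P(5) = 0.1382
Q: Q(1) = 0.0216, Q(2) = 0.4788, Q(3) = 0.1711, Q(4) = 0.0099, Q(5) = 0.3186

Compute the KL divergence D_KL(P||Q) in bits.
1.7497 bits

D_KL(P||Q) = Σ P(x) log₂(P(x)/Q(x))

Computing term by term:
  P(1)·log₂(P(1)/Q(1)) = 0.0171·log₂(0.0171/0.0216) = -0.00576
  P(2)·log₂(P(2)/Q(2)) = 0.01·log₂(0.01/0.4788) = -0.05581
  P(3)·log₂(P(3)/Q(3)) = 0.6747·log₂(0.6747/0.1711) = 1.33551
  P(4)·log₂(P(4)/Q(4)) = 0.16·log₂(0.16/0.0099) = 0.64232
  P(5)·log₂(P(5)/Q(5)) = 0.1382·log₂(0.1382/0.3186) = -0.16653

D_KL(P||Q) = -0.00576 - 0.05581 + 1.33551 + 0.64232 - 0.16653 = 1.74973 ≈ 1.7497 bits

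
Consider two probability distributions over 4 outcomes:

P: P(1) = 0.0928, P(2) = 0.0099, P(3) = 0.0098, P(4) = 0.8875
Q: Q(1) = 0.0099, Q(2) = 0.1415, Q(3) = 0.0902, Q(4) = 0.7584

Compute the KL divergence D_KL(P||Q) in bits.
0.4315 bits

D_KL(P||Q) = Σ P(x) log₂(P(x)/Q(x))

Computing term by term:
  P(1)·log₂(P(1)/Q(1)) = 0.0928·log₂(0.0928/0.0099) = 0.29962
  P(2)·log₂(P(2)/Q(2)) = 0.0099·log₂(0.0099/0.1415) = -0.03799
  P(3)·log₂(P(3)/Q(3)) = 0.0098·log₂(0.0098/0.0902) = -0.03138
  P(4)·log₂(P(4)/Q(4)) = 0.8875·log₂(0.8875/0.7584) = 0.20127

D_KL(P||Q) = 0.29962 - 0.03799 - 0.03138 + 0.20127 = 0.43152 ≈ 0.4315 bits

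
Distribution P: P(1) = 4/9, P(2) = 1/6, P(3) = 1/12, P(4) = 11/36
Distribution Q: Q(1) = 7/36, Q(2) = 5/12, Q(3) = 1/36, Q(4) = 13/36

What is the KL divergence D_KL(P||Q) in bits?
0.3682 bits

D_KL(P||Q) = Σ P(x) log₂(P(x)/Q(x))

Computing term by term:
  P(1)·log₂(P(1)/Q(1)) = (4/9)·log₂((4/9)/(7/36)) = 0.53006
  P(2)·log₂(P(2)/Q(2)) = (1/6)·log₂((1/6)/(5/12)) = -0.22032
  P(3)·log₂(P(3)/Q(3)) = (1/12)·log₂((1/12)/(1/36)) = 0.13208
  P(4)·log₂(P(4)/Q(4)) = (11/36)·log₂((11/36)/(13/36)) = -0.07364

D_KL(P||Q) = 0.53006 - 0.22032 + 0.13208 - 0.07364 = 0.36818 ≈ 0.3682 bits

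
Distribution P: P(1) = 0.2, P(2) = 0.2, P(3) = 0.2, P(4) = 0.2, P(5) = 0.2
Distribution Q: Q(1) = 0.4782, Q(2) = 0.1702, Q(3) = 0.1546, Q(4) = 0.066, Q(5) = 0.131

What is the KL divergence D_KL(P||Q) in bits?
0.3113 bits

D_KL(P||Q) = Σ P(x) log₂(P(x)/Q(x))

Computing term by term:
  P(1)·log₂(P(1)/Q(1)) = 0.2·log₂(0.2/0.4782) = -0.25152
  P(2)·log₂(P(2)/Q(2)) = 0.2·log₂(0.2/0.1702) = 0.04655
  P(3)·log₂(P(3)/Q(3)) = 0.2·log₂(0.2/0.1546) = 0.07429
  P(4)·log₂(P(4)/Q(4)) = 0.2·log₂(0.2/0.066) = 0.31989
  P(5)·log₂(P(5)/Q(5)) = 0.2·log₂(0.2/0.131) = 0.12209

D_KL(P||Q) = -0.25152 + 0.04655 + 0.07429 + 0.31989 + 0.12209 = 0.31130 ≈ 0.3113 bits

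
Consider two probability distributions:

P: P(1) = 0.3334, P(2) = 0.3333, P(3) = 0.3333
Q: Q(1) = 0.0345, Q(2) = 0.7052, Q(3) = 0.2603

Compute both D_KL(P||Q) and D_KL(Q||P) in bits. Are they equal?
D_KL(P||Q) = 0.8496 bits, D_KL(Q||P) = 0.5567 bits. No, they are not equal.

D_KL(P||Q) = Σ P(x) log₂(P(x)/Q(x))

Computing term by term:
  P(1)·log₂(P(1)/Q(1)) = 0.3334·log₂(0.3334/0.0345) = 1.09108
  P(2)·log₂(P(2)/Q(2)) = 0.3333·log₂(0.3333/0.7052) = -0.36037
  P(3)·log₂(P(3)/Q(3)) = 0.3333·log₂(0.3333/0.2603) = 0.11887

D_KL(P||Q) = 1.09108 - 0.36037 + 0.11887 = 0.84958 ≈ 0.8496 bits

D_KL(Q||P) = Σ Q(x) log₂(Q(x)/P(x))

Computing term by term:
  Q(1)·log₂(Q(1)/P(1)) = 0.0345·log₂(0.0345/0.3334) = -0.11290
  Q(2)·log₂(Q(2)/P(2)) = 0.7052·log₂(0.7052/0.3333) = 0.76247
  Q(3)·log₂(Q(3)/P(3)) = 0.2603·log₂(0.2603/0.3333) = -0.09283

D_KL(Q||P) = -0.11290 + 0.76247 - 0.09283 = 0.55674 ≈ 0.5567 bits

These are NOT equal (difference: 0.2929 bits). KL divergence is asymmetric: D_KL(P||Q) ≠ D_KL(Q||P) in general.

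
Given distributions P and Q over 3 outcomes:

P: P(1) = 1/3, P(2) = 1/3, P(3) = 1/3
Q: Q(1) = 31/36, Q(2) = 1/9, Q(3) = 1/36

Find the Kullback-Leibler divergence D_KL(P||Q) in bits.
1.2669 bits

D_KL(P||Q) = Σ P(x) log₂(P(x)/Q(x))

Computing term by term:
  P(1)·log₂(P(1)/Q(1)) = (1/3)·log₂((1/3)/(31/36)) = -0.45641
  P(2)·log₂(P(2)/Q(2)) = (1/3)·log₂((1/3)/(1/9)) = 0.52832
  P(3)·log₂(P(3)/Q(3)) = (1/3)·log₂((1/3)/(1/36)) = 1.19499

D_KL(P||Q) = -0.45641 + 0.52832 + 1.19499 = 1.26690 ≈ 1.2669 bits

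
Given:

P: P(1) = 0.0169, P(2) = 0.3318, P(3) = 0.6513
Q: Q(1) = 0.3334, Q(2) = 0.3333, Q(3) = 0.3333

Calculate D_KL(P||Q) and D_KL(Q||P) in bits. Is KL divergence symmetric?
D_KL(P||Q) = 0.5546 bits, D_KL(Q||P) = 1.1144 bits. No, KL divergence is not symmetric.

D_KL(P||Q) = Σ P(x) log₂(P(x)/Q(x))

Computing term by term:
  P(1)·log₂(P(1)/Q(1)) = 0.0169·log₂(0.0169/0.3334) = -0.07271
  P(2)·log₂(P(2)/Q(2)) = 0.3318·log₂(0.3318/0.3333) = -0.00216
  P(3)·log₂(P(3)/Q(3)) = 0.6513·log₂(0.6513/0.3333) = 0.62948

D_KL(P||Q) = -0.07271 - 0.00216 + 0.62948 = 0.55461 ≈ 0.5546 bits

D_KL(Q||P) = Σ Q(x) log₂(Q(x)/P(x))

Computing term by term:
  Q(1)·log₂(Q(1)/P(1)) = 0.3334·log₂(0.3334/0.0169) = 1.43434
  Q(2)·log₂(Q(2)/P(2)) = 0.3333·log₂(0.3333/0.3318) = 0.00217
  Q(3)·log₂(Q(3)/P(3)) = 0.3333·log₂(0.3333/0.6513) = -0.32213

D_KL(Q||P) = 1.43434 + 0.00217 - 0.32213 = 1.11438 ≈ 1.1144 bits

These are NOT equal (difference: 0.5598 bits). KL divergence is asymmetric: D_KL(P||Q) ≠ D_KL(Q||P) in general.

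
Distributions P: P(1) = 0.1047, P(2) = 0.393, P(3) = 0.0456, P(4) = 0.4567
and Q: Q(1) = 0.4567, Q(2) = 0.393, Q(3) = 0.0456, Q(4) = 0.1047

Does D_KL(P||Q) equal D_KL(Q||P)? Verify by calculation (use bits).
D_KL(P||Q) = 0.7480 bits, D_KL(Q||P) = 0.7480 bits. Yes — for this pair D_KL(P||Q) = D_KL(Q||P).

D_KL(P||Q) = Σ P(x) log₂(P(x)/Q(x))

Computing term by term:
  P(1)·log₂(P(1)/Q(1)) = 0.1047·log₂(0.1047/0.4567) = -0.22249
  P(2)·log₂(P(2)/Q(2)) = 0.393·log₂(0.393/0.393) = 0.00000
  P(3)·log₂(P(3)/Q(3)) = 0.0456·log₂(0.0456/0.0456) = 0.00000
  P(4)·log₂(P(4)/Q(4)) = 0.4567·log₂(0.4567/0.1047) = 0.97048

D_KL(P||Q) = -0.22249 + 0.00000 + 0.00000 + 0.97048 = 0.74799 ≈ 0.7480 bits

D_KL(Q||P) = Σ Q(x) log₂(Q(x)/P(x))

Computing term by term:
  Q(1)·log₂(Q(1)/P(1)) = 0.4567·log₂(0.4567/0.1047) = 0.97048
  Q(2)·log₂(Q(2)/P(2)) = 0.393·log₂(0.393/0.393) = 0.00000
  Q(3)·log₂(Q(3)/P(3)) = 0.0456·log₂(0.0456/0.0456) = 0.00000
  Q(4)·log₂(Q(4)/P(4)) = 0.1047·log₂(0.1047/0.4567) = -0.22249

D_KL(Q||P) = 0.97048 + 0.00000 + 0.00000 - 0.22249 = 0.74799 ≈ 0.7480 bits

These ARE equal here. Q is P with outcomes relabeled (Q(1) = P(4), Q(4) = P(1)) by a relabeling that is its own inverse, so the two sums contain exactly the same terms in a different order. This is a special case — KL divergence is not symmetric in general: D_KL(P||Q) ≠ D_KL(Q||P) for most P, Q.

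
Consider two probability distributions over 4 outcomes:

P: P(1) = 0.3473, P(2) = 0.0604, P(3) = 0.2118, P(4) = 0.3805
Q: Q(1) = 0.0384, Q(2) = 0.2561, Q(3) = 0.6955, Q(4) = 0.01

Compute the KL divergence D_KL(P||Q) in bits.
2.6117 bits

D_KL(P||Q) = Σ P(x) log₂(P(x)/Q(x))

Computing term by term:
  P(1)·log₂(P(1)/Q(1)) = 0.3473·log₂(0.3473/0.0384) = 1.10337
  P(2)·log₂(P(2)/Q(2)) = 0.0604·log₂(0.0604/0.2561) = -0.12588
  P(3)·log₂(P(3)/Q(3)) = 0.2118·log₂(0.2118/0.6955) = -0.36331
  P(4)·log₂(P(4)/Q(4)) = 0.3805·log₂(0.3805/0.01) = 1.99756

D_KL(P||Q) = 1.10337 - 0.12588 - 0.36331 + 1.99756 = 2.61174 ≈ 2.6117 bits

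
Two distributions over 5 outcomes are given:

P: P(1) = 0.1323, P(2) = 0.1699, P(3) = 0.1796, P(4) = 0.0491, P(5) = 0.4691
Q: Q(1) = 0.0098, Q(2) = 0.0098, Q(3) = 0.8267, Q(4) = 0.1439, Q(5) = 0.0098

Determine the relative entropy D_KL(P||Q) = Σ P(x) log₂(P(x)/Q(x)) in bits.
3.3423 bits

D_KL(P||Q) = Σ P(x) log₂(P(x)/Q(x))

Computing term by term:
  P(1)·log₂(P(1)/Q(1)) = 0.1323·log₂(0.1323/0.0098) = 0.49677
  P(2)·log₂(P(2)/Q(2)) = 0.1699·log₂(0.1699/0.0098) = 0.69927
  P(3)·log₂(P(3)/Q(3)) = 0.1796·log₂(0.1796/0.8267) = -0.39558
  P(4)·log₂(P(4)/Q(4)) = 0.0491·log₂(0.0491/0.1439) = -0.07617
  P(5)·log₂(P(5)/Q(5)) = 0.4691·log₂(0.4691/0.0098) = 2.61803

D_KL(P||Q) = 0.49677 + 0.69927 - 0.39558 - 0.07617 + 2.61803 = 3.34232 ≈ 3.3423 bits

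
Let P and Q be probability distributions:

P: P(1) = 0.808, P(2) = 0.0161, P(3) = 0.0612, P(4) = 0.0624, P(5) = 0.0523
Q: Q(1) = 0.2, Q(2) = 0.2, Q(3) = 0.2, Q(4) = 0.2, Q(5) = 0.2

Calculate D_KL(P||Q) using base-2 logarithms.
1.2585 bits

D_KL(P||Q) = Σ P(x) log₂(P(x)/Q(x))

Computing term by term:
  P(1)·log₂(P(1)/Q(1)) = 0.808·log₂(0.808/0.2) = 1.62760
  P(2)·log₂(P(2)/Q(2)) = 0.0161·log₂(0.0161/0.2) = -0.05852
  P(3)·log₂(P(3)/Q(3)) = 0.0612·log₂(0.0612/0.2) = -0.10455
  P(4)·log₂(P(4)/Q(4)) = 0.0624·log₂(0.0624/0.2) = -0.10486
  P(5)·log₂(P(5)/Q(5)) = 0.0523·log₂(0.0523/0.2) = -0.10121

D_KL(P||Q) = 1.62760 - 0.05852 - 0.10455 - 0.10486 - 0.10121 = 1.25846 ≈ 1.2585 bits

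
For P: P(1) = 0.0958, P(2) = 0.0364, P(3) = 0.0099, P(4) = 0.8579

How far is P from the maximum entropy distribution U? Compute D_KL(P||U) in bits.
1.2462 bits

U(i) = 1/4 for all i

D_KL(P||U) = Σ P(x) log₂(P(x) / (1/4))
           = Σ P(x) log₂(P(x)) + log₂(4)
           = log₂(4) - H(P)

H(P) = -Σ P(x) log₂(P(x)):
  -P(1)·log₂(P(1)) = -(0.0958)·log₂(0.0958) = 0.32417
  -P(2)·log₂(P(2)) = -(0.0364)·log₂(0.0364) = 0.17399
  -P(3)·log₂(P(3)) = -(0.0099)·log₂(0.0099) = 0.06592
  -P(4)·log₂(P(4)) = -(0.8579)·log₂(0.8579) = 0.18970
H(P) = 0.32417 + 0.17399 + 0.06592 + 0.18970 = 0.75378 bits

log₂(4) = 2.00000 bits

D_KL(P||U) = 2.00000 - 0.75378 = 1.24622 ≈ 1.2462 bits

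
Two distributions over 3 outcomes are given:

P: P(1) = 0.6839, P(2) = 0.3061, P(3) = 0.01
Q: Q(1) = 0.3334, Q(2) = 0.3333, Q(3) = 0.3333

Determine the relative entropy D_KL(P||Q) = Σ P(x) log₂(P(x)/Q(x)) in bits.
0.6207 bits

D_KL(P||Q) = Σ P(x) log₂(P(x)/Q(x))

Computing term by term:
  P(1)·log₂(P(1)/Q(1)) = 0.6839·log₂(0.6839/0.3334) = 0.70888
  P(2)·log₂(P(2)/Q(2)) = 0.3061·log₂(0.3061/0.3333) = -0.03759
  P(3)·log₂(P(3)/Q(3)) = 0.01·log₂(0.01/0.3333) = -0.05059

D_KL(P||Q) = 0.70888 - 0.03759 - 0.05059 = 0.62070 ≈ 0.6207 bits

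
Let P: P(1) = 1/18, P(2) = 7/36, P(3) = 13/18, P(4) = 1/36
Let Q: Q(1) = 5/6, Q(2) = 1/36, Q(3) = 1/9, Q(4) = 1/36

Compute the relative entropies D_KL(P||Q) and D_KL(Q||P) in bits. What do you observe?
D_KL(P||Q) = 2.2791 bits, D_KL(Q||P) = 2.8777 bits. The two directions give different values (D_KL(Q||P) exceeds D_KL(P||Q) by 0.5986 bits): KL divergence is asymmetric.

D_KL(P||Q) = Σ P(x) log₂(P(x)/Q(x))

Computing term by term:
  P(1)·log₂(P(1)/Q(1)) = (1/18)·log₂((1/18)/(5/6)) = -0.21705
  P(2)·log₂(P(2)/Q(2)) = (7/36)·log₂((7/36)/(1/36)) = 0.54587
  P(3)·log₂(P(3)/Q(3)) = (13/18)·log₂((13/18)/(1/9)) = 1.95032
  P(4)·log₂(P(4)/Q(4)) = (1/36)·log₂((1/36)/(1/36)) = 0.00000

D_KL(P||Q) = -0.21705 + 0.54587 + 1.95032 + 0.00000 = 2.27914 ≈ 2.2791 bits

D_KL(Q||P) = Σ Q(x) log₂(Q(x)/P(x))

Computing term by term:
  Q(1)·log₂(Q(1)/P(1)) = (5/6)·log₂((5/6)/(1/18)) = 3.25574
  Q(2)·log₂(Q(2)/P(2)) = (1/36)·log₂((1/36)/(7/36)) = -0.07798
  Q(3)·log₂(Q(3)/P(3)) = (1/9)·log₂((1/9)/(13/18)) = -0.30005
  Q(4)·log₂(Q(4)/P(4)) = (1/36)·log₂((1/36)/(1/36)) = 0.00000

D_KL(Q||P) = 3.25574 - 0.07798 - 0.30005 + 0.00000 = 2.87771 ≈ 2.8777 bits

These are NOT equal (difference: 0.5986 bits). KL divergence is asymmetric: D_KL(P||Q) ≠ D_KL(Q||P) in general.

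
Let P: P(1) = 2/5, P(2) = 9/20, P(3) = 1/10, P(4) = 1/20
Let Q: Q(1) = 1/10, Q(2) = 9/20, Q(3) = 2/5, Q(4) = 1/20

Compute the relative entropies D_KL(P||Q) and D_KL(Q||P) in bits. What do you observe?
D_KL(P||Q) = 0.6000 bits, D_KL(Q||P) = 0.6000 bits. The two directions give the same value here, because Q is a self-inverse relabeling of P; in general KL divergence is asymmetric.

D_KL(P||Q) = Σ P(x) log₂(P(x)/Q(x))

Computing term by term:
  P(1)·log₂(P(1)/Q(1)) = (2/5)·log₂((2/5)/(1/10)) = 0.80000
  P(2)·log₂(P(2)/Q(2)) = (9/20)·log₂((9/20)/(9/20)) = 0.00000
  P(3)·log₂(P(3)/Q(3)) = (1/10)·log₂((1/10)/(2/5)) = -0.20000
  P(4)·log₂(P(4)/Q(4)) = (1/20)·log₂((1/20)/(1/20)) = 0.00000

D_KL(P||Q) = 0.80000 + 0.00000 - 0.20000 + 0.00000 = 0.60000 ≈ 0.6000 bits

D_KL(Q||P) = Σ Q(x) log₂(Q(x)/P(x))

Computing term by term:
  Q(1)·log₂(Q(1)/P(1)) = (1/10)·log₂((1/10)/(2/5)) = -0.20000
  Q(2)·log₂(Q(2)/P(2)) = (9/20)·log₂((9/20)/(9/20)) = 0.00000
  Q(3)·log₂(Q(3)/P(3)) = (2/5)·log₂((2/5)/(1/10)) = 0.80000
  Q(4)·log₂(Q(4)/P(4)) = (1/20)·log₂((1/20)/(1/20)) = 0.00000

D_KL(Q||P) = -0.20000 + 0.00000 + 0.80000 + 0.00000 = 0.60000 ≈ 0.6000 bits

These ARE equal here. Q is P with outcomes relabeled (Q(1) = P(3), Q(3) = P(1)) by a relabeling that is its own inverse, so the two sums contain exactly the same terms in a different order. This is a special case — KL divergence is not symmetric in general: D_KL(P||Q) ≠ D_KL(Q||P) for most P, Q.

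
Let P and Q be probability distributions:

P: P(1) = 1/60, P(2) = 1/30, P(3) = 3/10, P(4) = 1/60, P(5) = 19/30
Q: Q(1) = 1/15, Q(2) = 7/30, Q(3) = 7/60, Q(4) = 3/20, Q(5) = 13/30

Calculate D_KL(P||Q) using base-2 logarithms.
0.5758 bits

D_KL(P||Q) = Σ P(x) log₂(P(x)/Q(x))

Computing term by term:
  P(1)·log₂(P(1)/Q(1)) = (1/60)·log₂((1/60)/(1/15)) = -0.03333
  P(2)·log₂(P(2)/Q(2)) = (1/30)·log₂((1/30)/(7/30)) = -0.09358
  P(3)·log₂(P(3)/Q(3)) = (3/10)·log₂((3/10)/(7/60)) = 0.40877
  P(4)·log₂(P(4)/Q(4)) = (1/60)·log₂((1/60)/(3/20)) = -0.05283
  P(5)·log₂(P(5)/Q(5)) = (19/30)·log₂((19/30)/(13/30)) = 0.34674

D_KL(P||Q) = -0.03333 - 0.09358 + 0.40877 - 0.05283 + 0.34674 = 0.57577 ≈ 0.5758 bits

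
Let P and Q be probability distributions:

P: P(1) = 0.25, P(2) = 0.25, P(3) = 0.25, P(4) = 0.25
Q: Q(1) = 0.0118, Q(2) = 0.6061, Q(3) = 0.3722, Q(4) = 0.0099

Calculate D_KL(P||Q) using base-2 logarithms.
1.8029 bits

D_KL(P||Q) = Σ P(x) log₂(P(x)/Q(x))

Computing term by term:
  P(1)·log₂(P(1)/Q(1)) = 0.25·log₂(0.25/0.0118) = 1.10127
  P(2)·log₂(P(2)/Q(2)) = 0.25·log₂(0.25/0.6061) = -0.31941
  P(3)·log₂(P(3)/Q(3)) = 0.25·log₂(0.25/0.3722) = -0.14354
  P(4)·log₂(P(4)/Q(4)) = 0.25·log₂(0.25/0.0099) = 1.16459

D_KL(P||Q) = 1.10127 - 0.31941 - 0.14354 + 1.16459 = 1.80291 ≈ 1.8029 bits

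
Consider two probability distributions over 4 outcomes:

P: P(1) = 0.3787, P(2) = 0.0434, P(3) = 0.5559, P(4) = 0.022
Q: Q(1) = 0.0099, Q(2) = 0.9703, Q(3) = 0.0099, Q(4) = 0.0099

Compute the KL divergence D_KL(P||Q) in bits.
5.0523 bits

D_KL(P||Q) = Σ P(x) log₂(P(x)/Q(x))

Computing term by term:
  P(1)·log₂(P(1)/Q(1)) = 0.3787·log₂(0.3787/0.0099) = 1.99101
  P(2)·log₂(P(2)/Q(2)) = 0.0434·log₂(0.0434/0.9703) = -0.19455
  P(3)·log₂(P(3)/Q(3)) = 0.5559·log₂(0.5559/0.0099) = 3.23048
  P(4)·log₂(P(4)/Q(4)) = 0.022·log₂(0.022/0.0099) = 0.02534

D_KL(P||Q) = 1.99101 - 0.19455 + 3.23048 + 0.02534 = 5.05228 ≈ 5.0523 bits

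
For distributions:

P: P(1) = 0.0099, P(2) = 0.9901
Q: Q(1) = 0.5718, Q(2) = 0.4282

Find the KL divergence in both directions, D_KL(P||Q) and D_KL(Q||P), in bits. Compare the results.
D_KL(P||Q) = 1.1394 bits, D_KL(Q||P) = 2.8283 bits. D_KL(Q||P) is larger than D_KL(P||Q) by 1.6889 bits; the two directions differ.

D_KL(P||Q) = Σ P(x) log₂(P(x)/Q(x))

Computing term by term:
  P(1)·log₂(P(1)/Q(1)) = 0.0099·log₂(0.0099/0.5718) = -0.05793
  P(2)·log₂(P(2)/Q(2)) = 0.9901·log₂(0.9901/0.4282) = 1.19732

D_KL(P||Q) = -0.05793 + 1.19732 = 1.13939 ≈ 1.1394 bits

D_KL(Q||P) = Σ Q(x) log₂(Q(x)/P(x))

Computing term by term:
  Q(1)·log₂(Q(1)/P(1)) = 0.5718·log₂(0.5718/0.0099) = 3.34614
  Q(2)·log₂(Q(2)/P(2)) = 0.4282·log₂(0.4282/0.9901) = -0.51782

D_KL(Q||P) = 3.34614 - 0.51782 = 2.82832 ≈ 2.8283 bits

These are NOT equal (difference: 1.6889 bits). KL divergence is asymmetric: D_KL(P||Q) ≠ D_KL(Q||P) in general.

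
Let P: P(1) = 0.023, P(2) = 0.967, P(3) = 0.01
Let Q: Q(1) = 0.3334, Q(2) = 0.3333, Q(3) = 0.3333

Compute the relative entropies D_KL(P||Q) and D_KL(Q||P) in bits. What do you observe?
D_KL(P||Q) = 1.3467 bits, D_KL(Q||P) = 2.4600 bits. The two directions give different values (D_KL(Q||P) exceeds D_KL(P||Q) by 1.1133 bits): KL divergence is asymmetric.

D_KL(P||Q) = Σ P(x) log₂(P(x)/Q(x))

Computing term by term:
  P(1)·log₂(P(1)/Q(1)) = 0.023·log₂(0.023/0.3334) = -0.08872
  P(2)·log₂(P(2)/Q(2)) = 0.967·log₂(0.967/0.3333) = 1.48598
  P(3)·log₂(P(3)/Q(3)) = 0.01·log₂(0.01/0.3333) = -0.05059

D_KL(P||Q) = -0.08872 + 1.48598 - 0.05059 = 1.34667 ≈ 1.3467 bits

D_KL(Q||P) = Σ Q(x) log₂(Q(x)/P(x))

Computing term by term:
  Q(1)·log₂(Q(1)/P(1)) = 0.3334·log₂(0.3334/0.023) = 1.28611
  Q(2)·log₂(Q(2)/P(2)) = 0.3333·log₂(0.3333/0.967) = -0.51218
  Q(3)·log₂(Q(3)/P(3)) = 0.3333·log₂(0.3333/0.01) = 1.68608

D_KL(Q||P) = 1.28611 - 0.51218 + 1.68608 = 2.46001 ≈ 2.4600 bits

These are NOT equal (difference: 1.1133 bits). KL divergence is asymmetric: D_KL(P||Q) ≠ D_KL(Q||P) in general.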